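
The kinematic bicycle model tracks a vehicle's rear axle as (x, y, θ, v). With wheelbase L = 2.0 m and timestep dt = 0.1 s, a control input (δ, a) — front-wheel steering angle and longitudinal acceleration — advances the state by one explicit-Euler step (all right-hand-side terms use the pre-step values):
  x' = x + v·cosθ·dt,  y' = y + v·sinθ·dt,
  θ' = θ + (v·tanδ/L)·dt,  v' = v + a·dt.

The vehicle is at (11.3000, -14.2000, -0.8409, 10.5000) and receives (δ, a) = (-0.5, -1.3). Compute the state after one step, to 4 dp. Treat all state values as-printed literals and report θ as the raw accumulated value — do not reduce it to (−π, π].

(12.0001, -14.9825, -1.1277, 10.3700)

x' = 11.3000 + 10.5000·cos(-0.8409)·0.1 = 12.0001
y' = -14.2000 + 10.5000·sin(-0.8409)·0.1 = -14.9825
θ' = -0.8409 + (10.5000/2.0)·tan(-0.5)·0.1 = -1.1277
v' = 10.5000 − 1.3000·0.1 = 10.3700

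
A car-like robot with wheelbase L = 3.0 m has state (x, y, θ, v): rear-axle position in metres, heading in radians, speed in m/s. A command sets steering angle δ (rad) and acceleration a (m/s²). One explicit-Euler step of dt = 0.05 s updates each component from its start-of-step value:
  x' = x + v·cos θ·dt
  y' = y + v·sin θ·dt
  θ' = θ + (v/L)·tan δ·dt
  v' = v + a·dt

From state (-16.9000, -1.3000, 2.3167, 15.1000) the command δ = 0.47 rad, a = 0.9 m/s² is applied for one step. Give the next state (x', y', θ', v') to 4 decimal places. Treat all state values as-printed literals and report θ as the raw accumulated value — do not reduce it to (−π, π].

(-17.4124, -0.7455, 2.4445, 15.1450)

x' = -16.9000 + 15.1000·cos(2.3167)·0.05 = -17.4124
y' = -1.3000 + 15.1000·sin(2.3167)·0.05 = -0.7455
θ' = 2.3167 + (15.1000/3.0)·tan(0.47)·0.05 = 2.4445
v' = 15.1000 + 0.9000·0.05 = 15.1450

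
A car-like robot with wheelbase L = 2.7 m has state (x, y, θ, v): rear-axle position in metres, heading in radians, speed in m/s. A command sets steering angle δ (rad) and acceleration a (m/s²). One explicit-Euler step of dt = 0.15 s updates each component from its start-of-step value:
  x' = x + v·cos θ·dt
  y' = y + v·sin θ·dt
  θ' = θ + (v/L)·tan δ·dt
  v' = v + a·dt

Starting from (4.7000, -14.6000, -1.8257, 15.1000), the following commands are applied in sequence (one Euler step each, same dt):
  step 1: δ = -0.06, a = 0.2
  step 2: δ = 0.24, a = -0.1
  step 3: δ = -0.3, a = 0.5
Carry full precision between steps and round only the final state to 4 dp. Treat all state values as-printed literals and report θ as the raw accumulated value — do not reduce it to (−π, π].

(3.2213, -21.2124, -1.9302, 15.1900)

after step 1 (δ=-0.06, a=0.2): (4.128875, -16.791812, -1.876094, 15.130000)
after step 2 (δ=0.24, a=-0.1): (3.446716, -18.956365, -1.670396, 15.115000)
after step 3 (δ=-0.3, a=0.5): (3.221272, -21.212379, -1.930152, 15.190000)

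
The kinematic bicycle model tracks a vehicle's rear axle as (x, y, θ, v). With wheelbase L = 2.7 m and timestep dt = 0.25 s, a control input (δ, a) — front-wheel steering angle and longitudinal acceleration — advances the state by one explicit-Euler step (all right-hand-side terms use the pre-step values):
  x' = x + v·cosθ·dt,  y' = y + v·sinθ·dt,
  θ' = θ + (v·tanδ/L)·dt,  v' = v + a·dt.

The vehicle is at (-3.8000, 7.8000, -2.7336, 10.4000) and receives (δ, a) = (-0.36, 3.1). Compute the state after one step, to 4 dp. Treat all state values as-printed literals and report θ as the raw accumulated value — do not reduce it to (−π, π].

x' = -3.8000 + 10.4000·cos(-2.7336)·0.25 = -6.1866
y' = 7.8000 + 10.4000·sin(-2.7336)·0.25 = 6.7684
θ' = -2.7336 + (10.4000/2.7)·tan(-0.36)·0.25 = -3.0961
v' = 10.4000 + 3.1000·0.25 = 11.1750

(-6.1866, 6.7684, -3.0961, 11.1750)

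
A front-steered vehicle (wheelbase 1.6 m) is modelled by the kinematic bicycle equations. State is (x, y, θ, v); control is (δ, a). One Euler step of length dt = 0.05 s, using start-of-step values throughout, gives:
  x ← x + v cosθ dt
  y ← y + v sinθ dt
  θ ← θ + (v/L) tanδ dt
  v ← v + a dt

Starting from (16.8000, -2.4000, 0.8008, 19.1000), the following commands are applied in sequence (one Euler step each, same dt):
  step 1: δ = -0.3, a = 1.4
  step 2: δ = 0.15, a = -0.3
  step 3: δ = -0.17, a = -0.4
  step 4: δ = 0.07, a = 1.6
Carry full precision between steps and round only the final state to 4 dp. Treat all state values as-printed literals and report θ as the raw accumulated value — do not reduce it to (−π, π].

(19.7629, 0.0048, 0.6459, 19.2150)

after step 1 (δ=-0.3, a=1.4): (17.464807, -1.714393, 0.616165, 19.170000)
after step 2 (δ=0.15, a=-0.3): (18.247039, -1.160467, 0.706704, 19.155000)
after step 3 (δ=-0.17, a=-0.4): (18.975414, -0.538570, 0.603952, 19.135000)
after step 4 (δ=0.07, a=1.6): (19.762913, 0.004768, 0.645878, 19.215000)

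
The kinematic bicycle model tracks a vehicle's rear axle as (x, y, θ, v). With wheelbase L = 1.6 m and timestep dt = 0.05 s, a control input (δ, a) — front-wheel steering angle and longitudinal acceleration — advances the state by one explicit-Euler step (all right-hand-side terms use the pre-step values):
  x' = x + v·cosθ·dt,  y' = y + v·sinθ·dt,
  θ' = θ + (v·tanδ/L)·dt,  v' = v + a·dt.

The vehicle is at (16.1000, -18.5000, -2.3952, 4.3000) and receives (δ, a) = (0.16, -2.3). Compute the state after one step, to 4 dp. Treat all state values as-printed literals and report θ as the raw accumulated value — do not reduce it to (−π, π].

x' = 16.1000 + 4.3000·cos(-2.3952)·0.05 = 15.9422
y' = -18.5000 + 4.3000·sin(-2.3952)·0.05 = -18.6460
θ' = -2.3952 + (4.3000/1.6)·tan(0.16)·0.05 = -2.3735
v' = 4.3000 − 2.3000·0.05 = 4.1850

(15.9422, -18.6460, -2.3735, 4.1850)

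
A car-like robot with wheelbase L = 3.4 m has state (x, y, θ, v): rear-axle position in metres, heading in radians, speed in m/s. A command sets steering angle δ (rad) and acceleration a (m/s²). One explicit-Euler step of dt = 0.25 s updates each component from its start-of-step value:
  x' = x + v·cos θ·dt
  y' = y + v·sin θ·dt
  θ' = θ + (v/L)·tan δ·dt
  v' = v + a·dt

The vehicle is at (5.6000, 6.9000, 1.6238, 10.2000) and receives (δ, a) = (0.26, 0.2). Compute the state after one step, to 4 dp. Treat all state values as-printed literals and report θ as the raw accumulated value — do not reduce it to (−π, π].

(5.4649, 9.4464, 1.8233, 10.2500)

x' = 5.6000 + 10.2000·cos(1.6238)·0.25 = 5.4649
y' = 6.9000 + 10.2000·sin(1.6238)·0.25 = 9.4464
θ' = 1.6238 + (10.2000/3.4)·tan(0.26)·0.25 = 1.8233
v' = 10.2000 + 0.2000·0.25 = 10.2500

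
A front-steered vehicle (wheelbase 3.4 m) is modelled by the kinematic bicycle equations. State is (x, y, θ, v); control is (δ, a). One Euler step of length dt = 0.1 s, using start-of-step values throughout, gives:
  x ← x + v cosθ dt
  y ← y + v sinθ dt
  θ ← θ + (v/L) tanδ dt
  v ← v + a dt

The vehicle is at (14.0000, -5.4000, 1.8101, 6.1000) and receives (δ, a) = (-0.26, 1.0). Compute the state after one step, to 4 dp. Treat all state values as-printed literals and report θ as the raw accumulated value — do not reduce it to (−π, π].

x' = 14.0000 + 6.1000·cos(1.8101)·0.1 = 13.8554
y' = -5.4000 + 6.1000·sin(1.8101)·0.1 = -4.8074
θ' = 1.8101 + (6.1000/3.4)·tan(-0.26)·0.1 = 1.7624
v' = 6.1000 + 1.0000·0.1 = 6.2000

(13.8554, -4.8074, 1.7624, 6.2000)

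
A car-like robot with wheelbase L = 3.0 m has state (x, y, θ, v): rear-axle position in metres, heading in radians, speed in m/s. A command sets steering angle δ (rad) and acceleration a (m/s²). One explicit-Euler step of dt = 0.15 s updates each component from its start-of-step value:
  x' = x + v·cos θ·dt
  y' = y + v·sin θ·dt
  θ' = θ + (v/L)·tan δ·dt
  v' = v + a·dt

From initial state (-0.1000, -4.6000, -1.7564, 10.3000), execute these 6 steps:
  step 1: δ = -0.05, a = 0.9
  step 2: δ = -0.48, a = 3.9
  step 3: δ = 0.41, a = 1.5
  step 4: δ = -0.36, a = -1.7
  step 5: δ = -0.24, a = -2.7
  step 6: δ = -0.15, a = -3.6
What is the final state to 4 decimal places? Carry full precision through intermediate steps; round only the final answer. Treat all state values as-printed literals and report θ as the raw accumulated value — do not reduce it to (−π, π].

(-3.4955, -13.5501, -2.2404, 10.0450)

after step 1 (δ=-0.05, a=0.9): (-0.385114, -6.118465, -1.782171, 10.435000)
after step 2 (δ=-0.48, a=3.9): (-0.713511, -7.648877, -2.053800, 11.020000)
after step 3 (δ=0.41, a=1.5): (-1.481233, -9.112780, -1.814318, 11.245000)
after step 4 (δ=-0.36, a=-1.7): (-1.887946, -10.749763, -2.025951, 10.990000)
after step 5 (δ=-0.24, a=-2.7): (-2.612628, -12.230434, -2.160423, 10.585000)
after step 6 (δ=-0.15, a=-3.6): (-3.495497, -13.550090, -2.240411, 10.045000)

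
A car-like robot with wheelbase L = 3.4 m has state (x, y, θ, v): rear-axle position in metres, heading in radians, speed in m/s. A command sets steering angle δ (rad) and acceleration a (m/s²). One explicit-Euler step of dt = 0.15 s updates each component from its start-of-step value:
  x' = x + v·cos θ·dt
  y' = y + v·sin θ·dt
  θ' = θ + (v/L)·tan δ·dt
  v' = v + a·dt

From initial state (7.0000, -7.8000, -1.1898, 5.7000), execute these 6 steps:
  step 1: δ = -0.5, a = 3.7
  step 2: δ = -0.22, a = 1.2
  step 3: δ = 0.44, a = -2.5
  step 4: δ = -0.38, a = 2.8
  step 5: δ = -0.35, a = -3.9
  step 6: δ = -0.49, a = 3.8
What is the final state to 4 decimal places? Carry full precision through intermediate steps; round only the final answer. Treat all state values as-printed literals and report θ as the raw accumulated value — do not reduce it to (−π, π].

(8.2946, -13.1480, -1.6051, 6.4650)

after step 1 (δ=-0.5, a=3.7): (7.317928, -8.593692, -1.327179, 6.255000)
after step 2 (δ=-0.22, a=1.2): (7.544248, -9.504237, -1.388888, 6.435000)
after step 3 (δ=0.44, a=-2.5): (7.718868, -10.453561, -1.255235, 6.060000)
after step 4 (δ=-0.38, a=2.8): (8.000976, -11.317676, -1.362019, 6.480000)
after step 5 (δ=-0.35, a=-3.9): (8.202437, -12.268569, -1.466374, 5.895000)
after step 6 (δ=-0.49, a=3.8): (8.294604, -13.148003, -1.605094, 6.465000)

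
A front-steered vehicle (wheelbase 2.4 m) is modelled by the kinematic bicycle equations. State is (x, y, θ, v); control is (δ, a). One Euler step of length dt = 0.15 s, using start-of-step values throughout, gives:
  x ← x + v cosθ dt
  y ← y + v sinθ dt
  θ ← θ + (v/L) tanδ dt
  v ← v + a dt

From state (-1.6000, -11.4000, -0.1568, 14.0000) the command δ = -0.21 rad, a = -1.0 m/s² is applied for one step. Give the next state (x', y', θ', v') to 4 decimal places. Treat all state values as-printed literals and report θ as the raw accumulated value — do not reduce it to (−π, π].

x' = -1.6000 + 14.0000·cos(-0.1568)·0.15 = 0.4742
y' = -11.4000 + 14.0000·sin(-0.1568)·0.15 = -11.7279
θ' = -0.1568 + (14.0000/2.4)·tan(-0.21)·0.15 = -0.3433
v' = 14.0000 − 1.0000·0.15 = 13.8500

(0.4742, -11.7279, -0.3433, 13.8500)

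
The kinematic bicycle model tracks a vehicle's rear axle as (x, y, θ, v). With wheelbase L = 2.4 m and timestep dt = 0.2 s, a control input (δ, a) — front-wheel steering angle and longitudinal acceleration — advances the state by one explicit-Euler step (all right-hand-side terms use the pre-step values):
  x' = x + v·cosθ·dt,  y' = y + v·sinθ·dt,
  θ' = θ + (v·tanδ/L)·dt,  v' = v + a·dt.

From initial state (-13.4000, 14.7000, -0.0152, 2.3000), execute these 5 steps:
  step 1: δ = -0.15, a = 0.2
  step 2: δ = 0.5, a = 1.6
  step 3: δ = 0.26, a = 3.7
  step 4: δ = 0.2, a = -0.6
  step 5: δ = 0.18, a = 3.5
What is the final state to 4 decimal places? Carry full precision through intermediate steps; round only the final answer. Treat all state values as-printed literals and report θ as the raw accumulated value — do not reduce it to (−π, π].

after step 1 (δ=-0.15, a=0.2): (-12.940053, 14.693008, -0.044168, 2.340000)
after step 2 (δ=0.5, a=1.6): (-12.472510, 14.672345, 0.062361, 2.660000)
after step 3 (δ=0.26, a=3.7): (-11.941544, 14.705499, 0.121330, 3.400000)
after step 4 (δ=0.2, a=-0.6): (-11.266543, 14.787801, 0.178764, 3.280000)
after step 5 (δ=0.18, a=3.5): (-10.620996, 14.904447, 0.228502, 3.980000)

(-10.6210, 14.9044, 0.2285, 3.9800)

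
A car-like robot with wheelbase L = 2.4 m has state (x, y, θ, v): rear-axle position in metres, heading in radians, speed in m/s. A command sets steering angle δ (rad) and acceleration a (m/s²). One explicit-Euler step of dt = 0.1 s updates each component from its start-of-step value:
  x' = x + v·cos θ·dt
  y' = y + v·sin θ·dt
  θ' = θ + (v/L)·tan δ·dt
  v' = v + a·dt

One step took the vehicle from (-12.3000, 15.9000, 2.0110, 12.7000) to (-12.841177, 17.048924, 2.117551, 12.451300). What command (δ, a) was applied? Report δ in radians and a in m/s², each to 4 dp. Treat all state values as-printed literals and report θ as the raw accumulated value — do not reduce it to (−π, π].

δ = 0.1987, a = -2.4870

a = (v'−v)/dt = (-0.248700)/0.1 = -2.4870
Δθ = θ'−θ = 0.106551;  (v·dt/L) = 12.7000·0.1/2.4 = 0.529167
tan δ = Δθ·L/(v·dt) = 0.201356  →  δ = 0.1987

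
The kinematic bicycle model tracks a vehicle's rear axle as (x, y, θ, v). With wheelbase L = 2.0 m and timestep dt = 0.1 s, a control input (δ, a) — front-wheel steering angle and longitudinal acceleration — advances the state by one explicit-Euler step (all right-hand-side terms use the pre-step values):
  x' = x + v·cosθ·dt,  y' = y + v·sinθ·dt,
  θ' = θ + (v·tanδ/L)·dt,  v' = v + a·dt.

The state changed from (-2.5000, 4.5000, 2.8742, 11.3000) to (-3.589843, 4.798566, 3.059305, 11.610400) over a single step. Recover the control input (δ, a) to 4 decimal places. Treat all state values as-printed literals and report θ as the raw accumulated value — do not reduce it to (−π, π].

a = (v'−v)/dt = (0.310400)/0.1 = 3.1040
Δθ = θ'−θ = 0.185105;  (v·dt/L) = 11.3000·0.1/2.0 = 0.565000
tan δ = Δθ·L/(v·dt) = 0.327619  →  δ = 0.3166

δ = 0.3166, a = 3.1040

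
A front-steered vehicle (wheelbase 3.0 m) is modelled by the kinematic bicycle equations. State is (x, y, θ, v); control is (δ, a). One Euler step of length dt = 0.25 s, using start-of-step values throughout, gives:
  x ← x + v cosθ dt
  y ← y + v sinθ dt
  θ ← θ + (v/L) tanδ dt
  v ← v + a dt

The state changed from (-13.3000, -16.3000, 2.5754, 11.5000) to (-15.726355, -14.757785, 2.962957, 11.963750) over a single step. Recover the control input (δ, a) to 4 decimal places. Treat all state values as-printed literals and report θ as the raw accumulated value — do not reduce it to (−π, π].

δ = 0.3843, a = 1.8550

a = (v'−v)/dt = (0.463750)/0.25 = 1.8550
Δθ = θ'−θ = 0.387557;  (v·dt/L) = 11.5000·0.25/3.0 = 0.958333
tan δ = Δθ·L/(v·dt) = 0.404407  →  δ = 0.3843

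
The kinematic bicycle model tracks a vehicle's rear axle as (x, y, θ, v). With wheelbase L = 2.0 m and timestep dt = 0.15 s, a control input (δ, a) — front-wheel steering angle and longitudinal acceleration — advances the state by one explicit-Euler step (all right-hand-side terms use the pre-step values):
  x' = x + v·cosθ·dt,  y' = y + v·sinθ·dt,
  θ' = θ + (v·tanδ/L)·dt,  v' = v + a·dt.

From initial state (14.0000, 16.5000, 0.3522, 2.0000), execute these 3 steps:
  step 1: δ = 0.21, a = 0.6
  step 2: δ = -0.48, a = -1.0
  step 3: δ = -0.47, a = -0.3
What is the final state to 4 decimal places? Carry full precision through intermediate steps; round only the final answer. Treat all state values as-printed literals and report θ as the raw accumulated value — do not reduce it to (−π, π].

after step 1 (δ=0.21, a=0.6): (14.281585, 16.603489, 0.384171, 2.090000)
after step 2 (δ=-0.48, a=-1.0): (14.572234, 16.720986, 0.302566, 1.940000)
after step 3 (δ=-0.47, a=-0.3): (14.850015, 16.807695, 0.228657, 1.895000)

(14.8500, 16.8077, 0.2287, 1.8950)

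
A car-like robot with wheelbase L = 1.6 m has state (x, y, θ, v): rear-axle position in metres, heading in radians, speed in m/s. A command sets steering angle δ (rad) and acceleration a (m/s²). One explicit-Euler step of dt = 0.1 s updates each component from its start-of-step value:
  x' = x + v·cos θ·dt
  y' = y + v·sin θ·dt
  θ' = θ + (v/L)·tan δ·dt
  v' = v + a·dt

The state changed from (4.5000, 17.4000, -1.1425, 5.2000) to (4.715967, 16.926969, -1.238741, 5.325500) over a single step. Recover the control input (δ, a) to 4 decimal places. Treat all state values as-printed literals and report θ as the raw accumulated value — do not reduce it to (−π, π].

a = (v'−v)/dt = (0.125500)/0.1 = 1.2550
Δθ = θ'−θ = -0.096241;  (v·dt/L) = 5.2000·0.1/1.6 = 0.325000
tan δ = Δθ·L/(v·dt) = -0.296126  →  δ = -0.2879

δ = -0.2879, a = 1.2550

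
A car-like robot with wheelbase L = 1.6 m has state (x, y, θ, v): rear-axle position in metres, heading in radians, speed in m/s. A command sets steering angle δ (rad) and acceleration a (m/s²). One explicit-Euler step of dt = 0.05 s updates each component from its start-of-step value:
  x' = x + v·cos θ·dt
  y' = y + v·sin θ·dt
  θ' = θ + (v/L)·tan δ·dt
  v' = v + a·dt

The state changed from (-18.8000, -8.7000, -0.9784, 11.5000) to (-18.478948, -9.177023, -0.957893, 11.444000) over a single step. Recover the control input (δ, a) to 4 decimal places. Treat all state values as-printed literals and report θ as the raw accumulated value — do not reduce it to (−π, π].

a = (v'−v)/dt = (-0.056000)/0.05 = -1.1200
Δθ = θ'−θ = 0.020507;  (v·dt/L) = 11.5000·0.05/1.6 = 0.359375
tan δ = Δθ·L/(v·dt) = 0.057063  →  δ = 0.0570

δ = 0.0570, a = -1.1200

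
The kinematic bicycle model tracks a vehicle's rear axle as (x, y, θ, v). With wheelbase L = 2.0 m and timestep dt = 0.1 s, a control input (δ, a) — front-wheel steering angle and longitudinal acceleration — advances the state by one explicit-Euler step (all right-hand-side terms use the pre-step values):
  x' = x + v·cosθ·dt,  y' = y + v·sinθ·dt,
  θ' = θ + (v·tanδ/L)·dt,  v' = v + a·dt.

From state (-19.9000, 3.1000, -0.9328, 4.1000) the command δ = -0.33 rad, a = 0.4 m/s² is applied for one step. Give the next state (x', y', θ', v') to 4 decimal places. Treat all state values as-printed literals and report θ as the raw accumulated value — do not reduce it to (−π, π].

(-19.6558, 2.7707, -1.0030, 4.1400)

x' = -19.9000 + 4.1000·cos(-0.9328)·0.1 = -19.6558
y' = 3.1000 + 4.1000·sin(-0.9328)·0.1 = 2.7707
θ' = -0.9328 + (4.1000/2.0)·tan(-0.33)·0.1 = -1.0030
v' = 4.1000 + 0.4000·0.1 = 4.1400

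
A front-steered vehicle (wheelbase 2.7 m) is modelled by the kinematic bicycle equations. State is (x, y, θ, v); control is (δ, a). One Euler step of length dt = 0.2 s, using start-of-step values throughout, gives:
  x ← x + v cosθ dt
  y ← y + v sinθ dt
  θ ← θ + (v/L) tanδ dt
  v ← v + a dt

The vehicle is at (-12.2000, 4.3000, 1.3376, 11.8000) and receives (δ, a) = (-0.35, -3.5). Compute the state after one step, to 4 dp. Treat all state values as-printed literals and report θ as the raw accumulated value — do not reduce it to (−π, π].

(-11.6546, 6.5961, 1.0185, 11.1000)

x' = -12.2000 + 11.8000·cos(1.3376)·0.2 = -11.6546
y' = 4.3000 + 11.8000·sin(1.3376)·0.2 = 6.5961
θ' = 1.3376 + (11.8000/2.7)·tan(-0.35)·0.2 = 1.0185
v' = 11.8000 − 3.5000·0.2 = 11.1000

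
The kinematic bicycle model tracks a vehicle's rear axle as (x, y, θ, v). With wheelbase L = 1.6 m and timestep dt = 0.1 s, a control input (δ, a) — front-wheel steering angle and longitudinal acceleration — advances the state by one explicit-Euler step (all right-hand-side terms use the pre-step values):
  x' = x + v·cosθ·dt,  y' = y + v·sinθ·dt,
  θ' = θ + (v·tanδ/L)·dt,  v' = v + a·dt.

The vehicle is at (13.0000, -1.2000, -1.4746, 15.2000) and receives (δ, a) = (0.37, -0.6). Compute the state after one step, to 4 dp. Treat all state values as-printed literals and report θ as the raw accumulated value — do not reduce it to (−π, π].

(13.1460, -2.7130, -1.1061, 15.1400)

x' = 13.0000 + 15.2000·cos(-1.4746)·0.1 = 13.1460
y' = -1.2000 + 15.2000·sin(-1.4746)·0.1 = -2.7130
θ' = -1.4746 + (15.2000/1.6)·tan(0.37)·0.1 = -1.1061
v' = 15.2000 − 0.6000·0.1 = 15.1400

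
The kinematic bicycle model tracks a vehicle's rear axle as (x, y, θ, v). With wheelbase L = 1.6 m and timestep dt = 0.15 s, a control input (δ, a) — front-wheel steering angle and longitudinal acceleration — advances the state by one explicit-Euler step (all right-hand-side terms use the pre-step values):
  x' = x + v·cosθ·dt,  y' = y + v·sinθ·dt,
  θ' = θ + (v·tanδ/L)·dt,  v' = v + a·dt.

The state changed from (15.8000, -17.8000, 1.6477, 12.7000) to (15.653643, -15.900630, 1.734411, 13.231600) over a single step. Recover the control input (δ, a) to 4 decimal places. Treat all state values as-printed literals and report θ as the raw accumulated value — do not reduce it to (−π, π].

a = (v'−v)/dt = (0.531600)/0.15 = 3.5440
Δθ = θ'−θ = 0.086711;  (v·dt/L) = 12.7000·0.15/1.6 = 1.190625
tan δ = Δθ·L/(v·dt) = 0.072828  →  δ = 0.0727

δ = 0.0727, a = 3.5440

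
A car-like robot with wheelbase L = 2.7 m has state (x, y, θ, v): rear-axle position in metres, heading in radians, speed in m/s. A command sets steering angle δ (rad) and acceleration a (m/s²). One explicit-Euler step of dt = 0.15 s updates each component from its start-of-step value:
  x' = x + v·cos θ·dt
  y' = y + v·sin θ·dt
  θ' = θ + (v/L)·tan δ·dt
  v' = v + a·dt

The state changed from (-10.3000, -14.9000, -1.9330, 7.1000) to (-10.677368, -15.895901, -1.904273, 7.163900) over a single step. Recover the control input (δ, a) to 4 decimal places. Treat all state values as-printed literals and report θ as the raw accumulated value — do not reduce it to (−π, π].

δ = 0.0727, a = 0.4260

a = (v'−v)/dt = (0.063900)/0.15 = 0.4260
Δθ = θ'−θ = 0.028727;  (v·dt/L) = 7.1000·0.15/2.7 = 0.394444
tan δ = Δθ·L/(v·dt) = 0.072829  →  δ = 0.0727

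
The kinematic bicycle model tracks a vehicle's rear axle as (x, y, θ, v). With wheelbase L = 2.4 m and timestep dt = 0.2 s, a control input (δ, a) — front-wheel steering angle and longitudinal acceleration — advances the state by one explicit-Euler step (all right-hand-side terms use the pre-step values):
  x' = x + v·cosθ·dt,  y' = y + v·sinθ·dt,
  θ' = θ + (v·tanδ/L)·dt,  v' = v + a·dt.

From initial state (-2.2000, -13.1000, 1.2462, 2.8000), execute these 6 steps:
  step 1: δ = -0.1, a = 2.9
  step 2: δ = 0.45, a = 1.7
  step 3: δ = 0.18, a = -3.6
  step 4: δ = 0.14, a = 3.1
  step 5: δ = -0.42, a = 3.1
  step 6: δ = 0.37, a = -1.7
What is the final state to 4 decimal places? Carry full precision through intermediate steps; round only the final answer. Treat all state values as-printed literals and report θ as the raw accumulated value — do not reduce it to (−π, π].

after step 1 (δ=-0.1, a=2.9): (-2.021401, -12.569243, 1.222789, 3.380000)
after step 2 (δ=0.45, a=1.7): (-1.790868, -11.933767, 1.358849, 3.720000)
after step 3 (δ=0.18, a=-3.6): (-1.634357, -11.206415, 1.415260, 3.000000)
after step 4 (δ=0.14, a=3.1): (-1.541411, -10.613658, 1.450490, 3.620000)
after step 5 (δ=-0.42, a=3.1): (-1.454519, -9.894891, 1.315774, 4.240000)
after step 6 (δ=0.37, a=-1.7): (-1.240597, -9.074318, 1.452819, 3.900000)

(-1.2406, -9.0743, 1.4528, 3.9000)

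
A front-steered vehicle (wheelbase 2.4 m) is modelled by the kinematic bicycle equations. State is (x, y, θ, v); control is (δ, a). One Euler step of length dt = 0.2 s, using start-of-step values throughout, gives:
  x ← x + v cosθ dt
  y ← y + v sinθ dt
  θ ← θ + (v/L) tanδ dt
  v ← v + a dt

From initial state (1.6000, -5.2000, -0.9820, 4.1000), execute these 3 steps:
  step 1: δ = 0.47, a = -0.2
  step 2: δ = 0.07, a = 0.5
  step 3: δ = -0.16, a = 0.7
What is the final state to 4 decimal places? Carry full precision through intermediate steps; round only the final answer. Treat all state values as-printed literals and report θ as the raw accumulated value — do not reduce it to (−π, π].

(3.2049, -7.0571, -0.8407, 4.3000)

after step 1 (δ=0.47, a=-0.2): (2.055396, -5.881920, -0.808445, 4.060000)
after step 2 (δ=0.07, a=0.5): (2.616182, -6.469170, -0.784723, 4.160000)
after step 3 (δ=-0.16, a=0.7): (3.204892, -7.057085, -0.840668, 4.300000)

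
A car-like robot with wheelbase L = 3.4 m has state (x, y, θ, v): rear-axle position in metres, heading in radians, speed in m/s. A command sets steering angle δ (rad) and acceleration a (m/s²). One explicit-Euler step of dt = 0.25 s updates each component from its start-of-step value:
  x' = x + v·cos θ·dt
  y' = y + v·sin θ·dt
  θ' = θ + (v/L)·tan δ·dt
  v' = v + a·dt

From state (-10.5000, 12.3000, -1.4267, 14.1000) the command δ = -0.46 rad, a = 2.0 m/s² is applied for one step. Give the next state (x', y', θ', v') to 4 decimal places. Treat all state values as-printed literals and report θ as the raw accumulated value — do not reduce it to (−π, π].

x' = -10.5000 + 14.1000·cos(-1.4267)·0.25 = -9.9938
y' = 12.3000 + 14.1000·sin(-1.4267)·0.25 = 8.8115
θ' = -1.4267 + (14.1000/3.4)·tan(-0.46)·0.25 = -1.9404
v' = 14.1000 + 2.0000·0.25 = 14.6000

(-9.9938, 8.8115, -1.9404, 14.6000)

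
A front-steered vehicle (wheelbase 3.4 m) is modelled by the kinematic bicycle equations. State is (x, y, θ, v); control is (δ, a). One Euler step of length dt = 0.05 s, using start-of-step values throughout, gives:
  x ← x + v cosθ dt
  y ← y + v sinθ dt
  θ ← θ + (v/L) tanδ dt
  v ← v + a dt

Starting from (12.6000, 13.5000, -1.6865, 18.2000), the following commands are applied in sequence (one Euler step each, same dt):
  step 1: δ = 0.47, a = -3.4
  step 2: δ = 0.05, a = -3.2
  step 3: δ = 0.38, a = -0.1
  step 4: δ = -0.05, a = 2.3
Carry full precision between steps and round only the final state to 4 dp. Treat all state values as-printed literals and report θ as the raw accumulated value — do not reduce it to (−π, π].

after step 1 (δ=0.47, a=-3.4): (12.494944, 12.596084, -1.550544, 18.030000)
after step 2 (δ=0.05, a=-3.2): (12.513200, 11.694769, -1.537276, 17.870000)
after step 3 (δ=0.38, a=-0.1): (12.543145, 10.801771, -1.432313, 17.865000)
after step 4 (δ=-0.05, a=2.3): (12.666451, 9.917073, -1.445460, 17.980000)

(12.6665, 9.9171, -1.4455, 17.9800)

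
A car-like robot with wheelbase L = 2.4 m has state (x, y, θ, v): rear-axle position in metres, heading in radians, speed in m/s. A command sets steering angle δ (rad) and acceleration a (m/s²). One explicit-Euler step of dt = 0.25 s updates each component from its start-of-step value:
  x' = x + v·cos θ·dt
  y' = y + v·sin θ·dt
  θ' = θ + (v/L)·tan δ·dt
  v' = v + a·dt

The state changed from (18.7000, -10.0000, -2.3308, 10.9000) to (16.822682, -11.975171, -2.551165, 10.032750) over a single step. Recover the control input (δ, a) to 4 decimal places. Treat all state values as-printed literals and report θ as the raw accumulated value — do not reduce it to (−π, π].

δ = -0.1917, a = -3.4690

a = (v'−v)/dt = (-0.867250)/0.25 = -3.4690
Δθ = θ'−θ = -0.220365;  (v·dt/L) = 10.9000·0.25/2.4 = 1.135417
tan δ = Δθ·L/(v·dt) = -0.194083  →  δ = -0.1917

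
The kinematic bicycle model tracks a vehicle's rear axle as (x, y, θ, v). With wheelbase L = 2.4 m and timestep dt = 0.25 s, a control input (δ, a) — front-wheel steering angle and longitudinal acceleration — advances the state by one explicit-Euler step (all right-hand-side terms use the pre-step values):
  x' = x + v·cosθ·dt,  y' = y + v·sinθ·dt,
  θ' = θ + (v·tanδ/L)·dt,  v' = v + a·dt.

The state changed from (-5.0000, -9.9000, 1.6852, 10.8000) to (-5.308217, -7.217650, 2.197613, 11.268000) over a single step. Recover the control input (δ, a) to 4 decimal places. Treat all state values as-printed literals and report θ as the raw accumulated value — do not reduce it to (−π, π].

a = (v'−v)/dt = (0.468000)/0.25 = 1.8720
Δθ = θ'−θ = 0.512413;  (v·dt/L) = 10.8000·0.25/2.4 = 1.125000
tan δ = Δθ·L/(v·dt) = 0.455478  →  δ = 0.4274

δ = 0.4274, a = 1.8720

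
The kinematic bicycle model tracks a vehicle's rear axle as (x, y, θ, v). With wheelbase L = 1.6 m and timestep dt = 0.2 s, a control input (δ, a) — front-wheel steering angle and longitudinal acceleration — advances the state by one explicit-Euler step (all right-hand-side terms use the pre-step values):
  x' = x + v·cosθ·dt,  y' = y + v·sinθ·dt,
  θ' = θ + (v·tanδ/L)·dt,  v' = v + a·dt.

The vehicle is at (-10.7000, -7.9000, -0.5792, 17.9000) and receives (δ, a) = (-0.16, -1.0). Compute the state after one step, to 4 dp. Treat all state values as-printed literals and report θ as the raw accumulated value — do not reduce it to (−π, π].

(-7.7039, -9.8595, -0.9403, 17.7000)

x' = -10.7000 + 17.9000·cos(-0.5792)·0.2 = -7.7039
y' = -7.9000 + 17.9000·sin(-0.5792)·0.2 = -9.8595
θ' = -0.5792 + (17.9000/1.6)·tan(-0.16)·0.2 = -0.9403
v' = 17.9000 − 1.0000·0.2 = 17.7000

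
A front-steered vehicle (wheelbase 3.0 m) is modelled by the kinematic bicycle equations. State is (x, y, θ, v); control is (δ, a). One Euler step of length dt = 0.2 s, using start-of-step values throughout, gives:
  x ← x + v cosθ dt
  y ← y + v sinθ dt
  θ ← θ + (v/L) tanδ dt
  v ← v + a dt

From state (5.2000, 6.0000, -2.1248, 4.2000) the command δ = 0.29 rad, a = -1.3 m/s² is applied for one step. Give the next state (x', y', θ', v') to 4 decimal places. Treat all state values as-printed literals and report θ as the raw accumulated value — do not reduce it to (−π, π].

x' = 5.2000 + 4.2000·cos(-2.1248)·0.2 = 4.7581
y' = 6.0000 + 4.2000·sin(-2.1248)·0.2 = 5.2856
θ' = -2.1248 + (4.2000/3.0)·tan(0.29)·0.2 = -2.0412
v' = 4.2000 − 1.3000·0.2 = 3.9400

(4.7581, 5.2856, -2.0412, 3.9400)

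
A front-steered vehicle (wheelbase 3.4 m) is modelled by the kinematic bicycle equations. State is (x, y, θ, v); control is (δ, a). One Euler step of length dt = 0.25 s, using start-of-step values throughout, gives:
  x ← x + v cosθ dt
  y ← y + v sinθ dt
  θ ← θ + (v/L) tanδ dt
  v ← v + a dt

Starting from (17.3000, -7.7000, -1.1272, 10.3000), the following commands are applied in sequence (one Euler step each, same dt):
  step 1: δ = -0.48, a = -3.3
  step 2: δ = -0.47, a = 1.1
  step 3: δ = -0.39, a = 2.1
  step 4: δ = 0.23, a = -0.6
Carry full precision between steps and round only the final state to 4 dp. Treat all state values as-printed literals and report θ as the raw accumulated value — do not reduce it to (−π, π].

after step 1 (δ=-0.48, a=-3.3): (18.405166, -10.025776, -1.521486, 9.475000)
after step 2 (δ=-0.47, a=1.1): (18.521922, -12.391647, -1.875382, 9.750000)
after step 3 (δ=-0.39, a=2.1): (17.790922, -14.716952, -2.170072, 10.275000)
after step 4 (δ=0.23, a=-0.6): (16.342033, -16.838084, -1.993173, 10.125000)

(16.3420, -16.8381, -1.9932, 10.1250)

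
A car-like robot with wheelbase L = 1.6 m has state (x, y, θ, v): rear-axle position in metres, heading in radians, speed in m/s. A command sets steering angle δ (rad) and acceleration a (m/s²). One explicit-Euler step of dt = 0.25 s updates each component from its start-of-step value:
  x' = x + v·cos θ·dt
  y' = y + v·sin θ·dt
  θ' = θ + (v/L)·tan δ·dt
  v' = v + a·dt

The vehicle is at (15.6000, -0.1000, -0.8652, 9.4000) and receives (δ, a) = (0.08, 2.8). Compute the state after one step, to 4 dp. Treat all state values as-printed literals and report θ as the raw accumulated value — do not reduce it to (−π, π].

x' = 15.6000 + 9.4000·cos(-0.8652)·0.25 = 17.1239
y' = -0.1000 + 9.4000·sin(-0.8652)·0.25 = -1.8889
θ' = -0.8652 + (9.4000/1.6)·tan(0.08)·0.25 = -0.7474
v' = 9.4000 + 2.8000·0.25 = 10.1000

(17.1239, -1.8889, -0.7474, 10.1000)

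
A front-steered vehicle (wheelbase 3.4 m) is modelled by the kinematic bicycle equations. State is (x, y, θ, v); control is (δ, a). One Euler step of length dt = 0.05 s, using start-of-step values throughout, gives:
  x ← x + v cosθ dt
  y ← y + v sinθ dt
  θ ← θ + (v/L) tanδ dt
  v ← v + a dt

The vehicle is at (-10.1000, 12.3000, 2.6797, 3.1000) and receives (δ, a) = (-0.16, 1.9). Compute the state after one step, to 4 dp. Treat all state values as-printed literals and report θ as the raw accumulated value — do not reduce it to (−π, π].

x' = -10.1000 + 3.1000·cos(2.6797)·0.05 = -10.2388
y' = 12.3000 + 3.1000·sin(2.6797)·0.05 = 12.3691
θ' = 2.6797 + (3.1000/3.4)·tan(-0.16)·0.05 = 2.6723
v' = 3.1000 + 1.9000·0.05 = 3.1950

(-10.2388, 12.3691, 2.6723, 3.1950)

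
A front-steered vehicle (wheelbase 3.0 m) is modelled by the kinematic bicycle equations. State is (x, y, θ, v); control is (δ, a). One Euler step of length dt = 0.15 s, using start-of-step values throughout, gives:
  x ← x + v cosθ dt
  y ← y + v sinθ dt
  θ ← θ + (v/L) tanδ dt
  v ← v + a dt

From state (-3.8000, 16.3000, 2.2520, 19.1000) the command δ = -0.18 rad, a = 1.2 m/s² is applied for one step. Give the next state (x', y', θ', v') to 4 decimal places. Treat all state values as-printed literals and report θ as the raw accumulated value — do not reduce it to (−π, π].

(-5.6042, 18.5256, 2.0782, 19.2800)

x' = -3.8000 + 19.1000·cos(2.2520)·0.15 = -5.6042
y' = 16.3000 + 19.1000·sin(2.2520)·0.15 = 18.5256
θ' = 2.2520 + (19.1000/3.0)·tan(-0.18)·0.15 = 2.0782
v' = 19.1000 + 1.2000·0.15 = 19.2800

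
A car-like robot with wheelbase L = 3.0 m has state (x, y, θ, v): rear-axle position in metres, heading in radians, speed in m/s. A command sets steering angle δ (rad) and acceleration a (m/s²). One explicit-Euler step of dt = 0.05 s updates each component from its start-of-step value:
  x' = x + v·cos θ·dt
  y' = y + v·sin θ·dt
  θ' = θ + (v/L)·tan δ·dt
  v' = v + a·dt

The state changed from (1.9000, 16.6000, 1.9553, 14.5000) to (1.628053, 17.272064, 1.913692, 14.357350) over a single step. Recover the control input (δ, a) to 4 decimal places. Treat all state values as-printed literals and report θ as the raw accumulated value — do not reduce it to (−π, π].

a = (v'−v)/dt = (-0.142650)/0.05 = -2.8530
Δθ = θ'−θ = -0.041608;  (v·dt/L) = 14.5000·0.05/3.0 = 0.241667
tan δ = Δθ·L/(v·dt) = -0.172171  →  δ = -0.1705

δ = -0.1705, a = -2.8530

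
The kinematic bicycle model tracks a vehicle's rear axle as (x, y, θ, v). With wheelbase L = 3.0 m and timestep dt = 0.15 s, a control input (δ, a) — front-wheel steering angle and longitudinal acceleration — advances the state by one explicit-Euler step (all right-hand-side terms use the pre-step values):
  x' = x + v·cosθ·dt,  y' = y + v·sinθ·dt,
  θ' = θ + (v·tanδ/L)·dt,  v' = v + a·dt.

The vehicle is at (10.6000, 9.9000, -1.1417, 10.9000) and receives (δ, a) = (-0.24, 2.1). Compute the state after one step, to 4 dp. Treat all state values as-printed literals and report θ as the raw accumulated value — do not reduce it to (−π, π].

(11.2802, 8.4132, -1.2751, 11.2150)

x' = 10.6000 + 10.9000·cos(-1.1417)·0.15 = 11.2802
y' = 9.9000 + 10.9000·sin(-1.1417)·0.15 = 8.4132
θ' = -1.1417 + (10.9000/3.0)·tan(-0.24)·0.15 = -1.2751
v' = 10.9000 + 2.1000·0.15 = 11.2150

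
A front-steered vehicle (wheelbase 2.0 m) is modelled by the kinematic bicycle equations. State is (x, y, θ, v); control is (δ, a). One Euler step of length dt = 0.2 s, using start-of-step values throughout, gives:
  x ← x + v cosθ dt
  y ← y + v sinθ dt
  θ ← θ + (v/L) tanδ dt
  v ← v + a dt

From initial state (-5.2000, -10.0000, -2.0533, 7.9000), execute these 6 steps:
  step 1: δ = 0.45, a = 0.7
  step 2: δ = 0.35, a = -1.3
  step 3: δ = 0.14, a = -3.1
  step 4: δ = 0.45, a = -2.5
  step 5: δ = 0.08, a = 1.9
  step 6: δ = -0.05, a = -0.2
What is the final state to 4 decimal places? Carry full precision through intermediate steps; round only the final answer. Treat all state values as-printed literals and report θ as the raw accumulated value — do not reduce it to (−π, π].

after step 1 (δ=0.45, a=0.7): (-5.933118, -11.399621, -1.671686, 8.040000)
after step 2 (δ=0.35, a=-1.3): (-6.095074, -12.999444, -1.378204, 7.780000)
after step 3 (δ=0.14, a=-3.1): (-5.797249, -14.526676, -1.268566, 7.160000)
after step 4 (δ=0.45, a=-2.5): (-5.371014, -15.893770, -0.922699, 6.660000)
after step 5 (δ=0.08, a=1.9): (-4.566925, -16.955686, -0.869305, 7.040000)
after step 6 (δ=-0.05, a=-0.2): (-3.658261, -18.031230, -0.904534, 7.000000)

(-3.6583, -18.0312, -0.9045, 7.0000)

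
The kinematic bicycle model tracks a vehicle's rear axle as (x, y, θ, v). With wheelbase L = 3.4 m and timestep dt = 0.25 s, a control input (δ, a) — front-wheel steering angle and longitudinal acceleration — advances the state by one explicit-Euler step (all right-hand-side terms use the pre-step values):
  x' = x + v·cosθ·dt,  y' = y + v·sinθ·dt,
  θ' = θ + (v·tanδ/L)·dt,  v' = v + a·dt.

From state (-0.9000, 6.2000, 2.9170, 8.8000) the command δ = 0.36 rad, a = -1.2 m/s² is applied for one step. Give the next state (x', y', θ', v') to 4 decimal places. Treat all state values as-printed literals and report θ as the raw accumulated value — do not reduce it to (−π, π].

(-3.0447, 6.6900, 3.1606, 8.5000)

x' = -0.9000 + 8.8000·cos(2.9170)·0.25 = -3.0447
y' = 6.2000 + 8.8000·sin(2.9170)·0.25 = 6.6900
θ' = 2.9170 + (8.8000/3.4)·tan(0.36)·0.25 = 3.1606
v' = 8.8000 − 1.2000·0.25 = 8.5000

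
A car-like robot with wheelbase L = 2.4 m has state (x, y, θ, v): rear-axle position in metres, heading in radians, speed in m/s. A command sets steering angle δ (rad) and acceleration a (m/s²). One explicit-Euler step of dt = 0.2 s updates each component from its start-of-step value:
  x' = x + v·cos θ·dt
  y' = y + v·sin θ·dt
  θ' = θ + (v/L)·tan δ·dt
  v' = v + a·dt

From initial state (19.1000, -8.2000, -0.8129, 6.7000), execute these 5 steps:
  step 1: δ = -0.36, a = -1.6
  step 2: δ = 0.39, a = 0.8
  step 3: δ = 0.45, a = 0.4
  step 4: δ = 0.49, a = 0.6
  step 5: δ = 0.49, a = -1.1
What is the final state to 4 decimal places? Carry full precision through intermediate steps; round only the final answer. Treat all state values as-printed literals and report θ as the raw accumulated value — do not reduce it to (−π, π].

(24.0345, -12.2167, 0.0526, 6.5200)

after step 1 (δ=-0.36, a=-1.6): (20.021109, -9.173220, -1.023058, 6.380000)
after step 2 (δ=0.39, a=0.8): (20.685596, -10.262547, -0.804514, 6.540000)
after step 3 (δ=0.45, a=0.4): (21.592644, -11.204953, -0.541249, 6.620000)
after step 4 (δ=0.49, a=0.6): (22.727399, -11.887087, -0.246997, 6.740000)
after step 5 (δ=0.49, a=-1.1): (24.034488, -12.216663, 0.052590, 6.520000)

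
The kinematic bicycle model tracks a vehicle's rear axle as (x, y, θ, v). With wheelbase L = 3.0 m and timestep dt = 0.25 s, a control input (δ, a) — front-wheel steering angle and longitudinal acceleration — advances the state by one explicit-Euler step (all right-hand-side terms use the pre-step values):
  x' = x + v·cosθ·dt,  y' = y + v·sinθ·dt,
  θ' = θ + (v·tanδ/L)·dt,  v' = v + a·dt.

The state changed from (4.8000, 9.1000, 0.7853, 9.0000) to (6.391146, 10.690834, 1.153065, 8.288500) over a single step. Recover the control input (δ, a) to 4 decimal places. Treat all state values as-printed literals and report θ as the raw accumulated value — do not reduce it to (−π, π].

δ = 0.4559, a = -2.8460

a = (v'−v)/dt = (-0.711500)/0.25 = -2.8460
Δθ = θ'−θ = 0.367765;  (v·dt/L) = 9.0000·0.25/3.0 = 0.750000
tan δ = Δθ·L/(v·dt) = 0.490353  →  δ = 0.4559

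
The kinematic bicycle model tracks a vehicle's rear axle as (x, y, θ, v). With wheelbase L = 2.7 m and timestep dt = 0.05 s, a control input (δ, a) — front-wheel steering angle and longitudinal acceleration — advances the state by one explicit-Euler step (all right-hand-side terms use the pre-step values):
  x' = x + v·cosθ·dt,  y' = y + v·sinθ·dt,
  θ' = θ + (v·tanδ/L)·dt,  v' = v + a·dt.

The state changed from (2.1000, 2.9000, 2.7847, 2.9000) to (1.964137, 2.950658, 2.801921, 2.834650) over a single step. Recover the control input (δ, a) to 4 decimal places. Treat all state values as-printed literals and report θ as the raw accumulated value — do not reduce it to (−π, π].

a = (v'−v)/dt = (-0.065350)/0.05 = -1.3070
Δθ = θ'−θ = 0.017221;  (v·dt/L) = 2.9000·0.05/2.7 = 0.053704
tan δ = Δθ·L/(v·dt) = 0.320667  →  δ = 0.3103

δ = 0.3103, a = -1.3070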